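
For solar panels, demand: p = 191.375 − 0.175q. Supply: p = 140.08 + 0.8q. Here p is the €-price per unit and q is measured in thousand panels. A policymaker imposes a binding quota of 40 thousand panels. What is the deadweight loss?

Competitive equilibrium: 191.375 − 0.175q = 140.08 + 0.8q → q* = 52.6103, p* = 182.1682.
At q = 40: demand price = 191.375 − 0.175·40 = 184.375; supply price = 140.08 + 0.8·40 = 172.08.
Δq = 52.6103 − 40 = 12.6103; wedge = 184.375 − 172.08 = 12.295.
DWL = ½ × 12.6103 × 12.295 = €77.52 thousand.

€77.52 thousand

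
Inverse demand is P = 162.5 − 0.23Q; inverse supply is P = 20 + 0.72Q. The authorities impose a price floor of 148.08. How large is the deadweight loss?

3620.47

Competitive equilibrium: 162.5 − 0.23Q = 20 + 0.72Q → Q* = 150, P* = 128.
At the floor P = 148.08, quantity demanded = (162.5 − 148.08)/0.23 = 62.6957.
Sellers' marginal cost at Q' = 62.6957: 20 + 0.72·62.6957 = 65.1409.
ΔQ = 150 − 62.6957 = 87.3043; wedge = 148.08 − 65.1409 = 82.9391.
DWL = ½ × 87.3043 × 82.9391 = 3620.47.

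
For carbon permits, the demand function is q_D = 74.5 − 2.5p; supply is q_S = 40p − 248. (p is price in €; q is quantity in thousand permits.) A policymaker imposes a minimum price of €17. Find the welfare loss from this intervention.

€117.65 thousand

In inverse form: demand p = 29.8 − 0.4q, supply p = 6.2 + 0.025q.
Competitive equilibrium: 29.8 − 0.4q = 6.2 + 0.025q → q* = 55.5294, p* = 7.5882.
At the floor p = 17, quantity demanded = (29.8 − 17)/0.4 = 32.
Sellers' marginal cost at q' = 32: 6.2 + 0.025·32 = 7.
Δq = 55.5294 − 32 = 23.5294; wedge = 17 − 7 = 10.
Welfare loss = ½ × 23.5294 × 10 = €117.65 thousand.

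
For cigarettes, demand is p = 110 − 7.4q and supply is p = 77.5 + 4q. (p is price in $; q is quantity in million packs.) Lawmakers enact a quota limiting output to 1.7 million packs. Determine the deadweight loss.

Competitive equilibrium: 110 − 7.4q = 77.5 + 4q → q* = 2.8509, p* = 88.9035.
At q = 1.7: demand price = 110 − 7.4·1.7 = 97.42; supply price = 77.5 + 4·1.7 = 84.3.
Δq = 2.8509 − 1.7 = 1.1509; wedge = 97.42 − 84.3 = 13.12.
DWL = ½ × 1.1509 × 13.12 = $7.55 million.

$7.55 million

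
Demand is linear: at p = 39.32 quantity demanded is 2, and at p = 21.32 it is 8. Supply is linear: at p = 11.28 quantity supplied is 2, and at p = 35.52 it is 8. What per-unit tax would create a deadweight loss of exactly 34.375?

Demand slope = (21.32 − 39.32)/(8 − 2) = −3, so p = 45.32 − 3q.
Supply slope = (35.52 − 11.28)/(8 − 2) = 4.04, so p = 3.2 + 4.04q.
Competitive equilibrium: 45.32 − 3q = 3.2 + 4.04q → q* = 5.983, p* = 27.3711.
A tax t gives Δq = t/7.04 and wedge t, so DWL = t²/14.08.
t²/14.08 = 34.375 → t² = 484 → t = 22.

22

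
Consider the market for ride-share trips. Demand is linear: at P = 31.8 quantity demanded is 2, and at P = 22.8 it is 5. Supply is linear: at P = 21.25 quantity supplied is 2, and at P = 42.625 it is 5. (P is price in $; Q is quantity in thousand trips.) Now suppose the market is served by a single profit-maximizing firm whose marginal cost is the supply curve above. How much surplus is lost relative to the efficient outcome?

Demand slope = (22.8 − 31.8)/(5 − 2) = −3, so P = 37.8 − 3Q.
Supply slope = (42.625 − 21.25)/(5 − 2) = 7.125, so P = 7 + 7.125Q.
Competitive equilibrium: 37.8 − 3Q = 7 + 7.125Q → Q* = 3.042, P* = 28.6741.
Marginal revenue: MR = 37.8 − 6Q. Set MR = MC: 37.8 − 6Q = 7 + 7.125Q → Q_m = 2.3467.
Price P_m = 37.8 − 3·2.3467 = 30.7599; MC(Q_m) = 7 + 7.125·2.3467 = 23.7202.
Competitive Q* = 3.042, so ΔQ = 0.6953; wedge = 30.7599 − 23.7202 = 7.0397.
Deadweight loss = ½ × 0.6953 × 7.0397 = $2.45 thousand.

$2.45 thousand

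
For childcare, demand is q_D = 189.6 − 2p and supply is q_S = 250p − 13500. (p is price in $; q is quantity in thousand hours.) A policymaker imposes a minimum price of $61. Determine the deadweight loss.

In inverse form: demand p = 94.8 − 0.5q, supply p = 54 + 0.004q.
Competitive equilibrium: 94.8 − 0.5q = 54 + 0.004q → q* = 80.9524, p* = 54.3238.
At the floor p = 61, quantity demanded = (94.8 − 61)/0.5 = 67.6.
Sellers' marginal cost at q' = 67.6: 54 + 0.004·67.6 = 54.2704.
Δq = 80.9524 − 67.6 = 13.3524; wedge = 61 − 54.2704 = 6.7296.
The triangle = ½ × 13.3524 × 6.7296 = $44.93 thousand.

$44.93 thousand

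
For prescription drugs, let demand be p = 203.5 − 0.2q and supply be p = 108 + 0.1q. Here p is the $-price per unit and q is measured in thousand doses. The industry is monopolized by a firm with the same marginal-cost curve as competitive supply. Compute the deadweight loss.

$2432.07 thousand

Competitive equilibrium: 203.5 − 0.2q = 108 + 0.1q → q* = 318.3333, p* = 139.8333.
Marginal revenue: MR = 203.5 − 0.4q. Set MR = MC: 203.5 − 0.4q = 108 + 0.1q → q_m = 191.
Price p_m = 203.5 − 0.2·191 = 165.3; MC(q_m) = 108 + 0.1·191 = 127.1.
Competitive q* = 318.3333, so Δq = 127.3333; wedge = 165.3 − 127.1 = 38.2.
The triangle = ½ × 127.3333 × 38.2 = $2432.07 thousand.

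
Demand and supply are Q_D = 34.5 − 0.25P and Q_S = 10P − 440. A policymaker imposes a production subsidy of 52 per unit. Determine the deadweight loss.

329.76

In inverse form: demand P = 138 − 4Q, supply P = 44 + 0.1Q.
Competitive equilibrium: 138 − 4Q = 44 + 0.1Q → Q* = 22.9268, P* = 46.2927.
The subsidy lowers effective supply by 52: P = 0.1Q − 8.
New quantity: 138 − 4Q = 0.1Q − 8 → Q' = 35.6098.
Overproduction ΔQ = 35.6098 − 22.9268 = 12.683; wedge = subsidy = 52.
The triangle = ½ × 12.683 × 52 = 329.76.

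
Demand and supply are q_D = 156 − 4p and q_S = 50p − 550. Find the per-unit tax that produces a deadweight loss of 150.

In inverse form: demand p = 39 − 0.25q, supply p = 11 + 0.02q.
Competitive equilibrium: 39 − 0.25q = 11 + 0.02q → q* = 103.7037, p* = 13.0741.
A tax t gives Δq = t/0.27 and wedge t, so DWL = t²/0.54.
t²/0.54 = 150 → t² = 81 → t = 9.

9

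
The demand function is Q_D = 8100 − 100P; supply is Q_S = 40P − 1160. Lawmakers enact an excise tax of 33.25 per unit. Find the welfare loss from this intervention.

15793.75

In inverse form: demand P = 81 − 0.01Q, supply P = 29 + 0.025Q.
Competitive equilibrium: 81 − 0.01Q = 29 + 0.025Q → Q* = 1485.7143, P* = 66.1429.
With the tax, the buyer price exceeds the seller price by 33.25: (81 − 0.01Q) − (29 + 0.025Q) = 33.25 → Q' = 535.7143.
ΔQ = 1485.7143 − 535.7143 = 950; the wedge equals the tax, 33.25.
Welfare loss = ½ × 950 × 33.25 = 15793.75.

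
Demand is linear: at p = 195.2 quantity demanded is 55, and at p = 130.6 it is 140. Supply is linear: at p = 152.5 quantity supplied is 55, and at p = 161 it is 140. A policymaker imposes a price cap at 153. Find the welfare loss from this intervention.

857.30

Demand slope = (130.6 − 195.2)/(140 − 55) = −0.76, so p = 237 − 0.76q.
Supply slope = (161 − 152.5)/(140 − 55) = 0.1, so p = 147 + 0.1q.
Competitive equilibrium: 237 − 0.76q = 147 + 0.1q → q* = 104.6512, p* = 157.4651.
At the ceiling p = 153, quantity supplied = (153 − 147)/0.1 = 60.
Willingness to pay at q' = 60: 237 − 0.76·60 = 191.4.
Δq = 104.6512 − 60 = 44.6512; wedge = 191.4 − 153 = 38.4.
Welfare loss = ½ × 44.6512 × 38.4 = 857.30.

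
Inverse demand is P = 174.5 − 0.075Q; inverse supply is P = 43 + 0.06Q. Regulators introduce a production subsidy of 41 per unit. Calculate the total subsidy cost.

Competitive equilibrium: 174.5 − 0.075Q = 43 + 0.06Q → Q* = 974.0741, P* = 101.4444.
The subsidy lowers effective supply by 41: P = 2 + 0.06Q.
New quantity: 174.5 − 0.075Q = 2 + 0.06Q → Q' = 1277.7778.
Total subsidy cost = 41 × 1277.7778 = 52388.89.

52388.89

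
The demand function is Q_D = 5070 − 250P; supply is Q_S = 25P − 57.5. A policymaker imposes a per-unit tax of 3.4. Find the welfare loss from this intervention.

In inverse form: demand P = 20.28 − 0.004Q, supply P = 2.3 + 0.04Q.
Competitive equilibrium: 20.28 − 0.004Q = 2.3 + 0.04Q → Q* = 408.6364, P* = 18.6455.
With the tax, the buyer price exceeds the seller price by 3.4: (20.28 − 0.004Q) − (2.3 + 0.04Q) = 3.4 → Q' = 331.3636.
ΔQ = 408.6364 − 331.3636 = 77.2728; the wedge equals the tax, 3.4.
Welfare loss = ½ × 77.2728 × 3.4 = 131.36.

131.36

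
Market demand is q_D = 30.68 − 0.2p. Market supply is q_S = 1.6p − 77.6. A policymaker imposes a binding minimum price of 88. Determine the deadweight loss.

87.22

In inverse form: demand p = 153.4 − 5q, supply p = 48.5 + 0.625q.
Competitive equilibrium: 153.4 − 5q = 48.5 + 0.625q → q* = 18.6489, p* = 60.1556.
At the floor p = 88, quantity demanded = (153.4 − 88)/5 = 13.08.
Sellers' marginal cost at q' = 13.08: 48.5 + 0.625·13.08 = 56.675.
Δq = 18.6489 − 13.08 = 5.5689; wedge = 88 − 56.675 = 31.325.
Deadweight loss = ½ × 5.5689 × 31.325 = 87.22.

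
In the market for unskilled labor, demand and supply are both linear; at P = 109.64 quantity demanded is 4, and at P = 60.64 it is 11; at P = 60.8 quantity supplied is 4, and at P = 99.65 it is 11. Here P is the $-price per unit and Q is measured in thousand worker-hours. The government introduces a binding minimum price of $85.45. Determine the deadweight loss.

$1.19 thousand

Demand slope = (60.64 − 109.64)/(11 − 4) = −7, so P = 137.64 − 7Q.
Supply slope = (99.65 − 60.8)/(11 − 4) = 5.55, so P = 38.6 + 5.55Q.
Competitive equilibrium: 137.64 − 7Q = 38.6 + 5.55Q → Q* = 7.8916, P* = 82.3986.
At the floor P = 85.45, quantity demanded = (137.64 − 85.45)/7 = 7.4557.
Sellers' marginal cost at Q' = 7.4557: 38.6 + 5.55·7.4557 = 79.9791.
ΔQ = 7.8916 − 7.4557 = 0.4359; wedge = 85.45 − 79.9791 = 5.4709.
The triangle = ½ × 0.4359 × 5.4709 = $1.19 thousand.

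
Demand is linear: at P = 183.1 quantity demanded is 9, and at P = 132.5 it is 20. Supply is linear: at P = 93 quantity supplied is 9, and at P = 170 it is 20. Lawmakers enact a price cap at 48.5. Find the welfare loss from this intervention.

Demand slope = (132.5 − 183.1)/(20 − 9) = −4.6, so P = 224.5 − 4.6Q.
Supply slope = (170 − 93)/(20 − 9) = 7, so P = 30 + 7Q.
Competitive equilibrium: 224.5 − 4.6Q = 30 + 7Q → Q* = 16.76724, P* = 147.37069.
At the ceiling P = 48.5, quantity supplied = (48.5 − 30)/7 = 2.64286.
Willingness to pay at Q' = 2.64286: 224.5 − 4.6·2.64286 = 212.34284.
ΔQ = 16.76724 − 2.64286 = 14.12438; wedge = 212.34284 − 48.5 = 163.84284.
Deadweight loss = ½ × 14.12438 × 163.84284 = 1157.09.

1157.09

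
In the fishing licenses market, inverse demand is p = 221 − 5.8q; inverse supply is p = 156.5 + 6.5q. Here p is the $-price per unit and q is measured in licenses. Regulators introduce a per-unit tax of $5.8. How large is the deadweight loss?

$1.37

Competitive equilibrium: 221 − 5.8q = 156.5 + 6.5q → q* = 5.2439, p* = 190.5854.
With the tax, the buyer price exceeds the seller price by 5.8: (221 − 5.8q) − (156.5 + 6.5q) = 5.8 → q' = 4.7724.
Δq = 5.2439 − 4.7724 = 0.4715; the wedge equals the tax, 5.8.
The triangle = ½ × 0.4715 × 5.8 = $1.37.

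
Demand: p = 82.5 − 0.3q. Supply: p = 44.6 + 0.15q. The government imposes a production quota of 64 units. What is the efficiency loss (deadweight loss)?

Competitive equilibrium: 82.5 − 0.3q = 44.6 + 0.15q → q* = 84.2222, p* = 57.2333.
At q = 64: demand price = 82.5 − 0.3·64 = 63.3; supply price = 44.6 + 0.15·64 = 54.2.
Δq = 84.2222 − 64 = 20.2222; wedge = 63.3 − 54.2 = 9.1.
Welfare loss = ½ × 20.2222 × 9.1 = 92.01.

92.01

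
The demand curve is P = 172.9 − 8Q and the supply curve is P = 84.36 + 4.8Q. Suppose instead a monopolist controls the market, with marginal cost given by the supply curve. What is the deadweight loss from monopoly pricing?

Competitive equilibrium: 172.9 − 8Q = 84.36 + 4.8Q → Q* = 6.9172, P* = 117.5625.
Marginal revenue: MR = 172.9 − 16Q. Set MR = MC: 172.9 − 16Q = 84.36 + 4.8Q → Q_m = 4.2567.
Price P_m = 172.9 − 8·4.2567 = 138.8464; MC(Q_m) = 84.36 + 4.8·4.2567 = 104.7922.
Competitive Q* = 6.9172, so ΔQ = 2.6605; wedge = 138.8464 − 104.7922 = 34.0542.
Welfare loss = ½ × 2.6605 × 34.0542 = 45.30.

45.30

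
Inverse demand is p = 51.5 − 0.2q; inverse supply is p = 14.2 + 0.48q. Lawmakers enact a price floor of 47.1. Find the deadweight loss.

366.97

Competitive equilibrium: 51.5 − 0.2q = 14.2 + 0.48q → q* = 54.8529, p* = 40.5294.
At the floor p = 47.1, quantity demanded = (51.5 − 47.1)/0.2 = 22.
Sellers' marginal cost at q' = 22: 14.2 + 0.48·22 = 24.76.
Δq = 54.8529 − 22 = 32.8529; wedge = 47.1 − 24.76 = 22.34.
Deadweight loss = ½ × 32.8529 × 22.34 = 366.97.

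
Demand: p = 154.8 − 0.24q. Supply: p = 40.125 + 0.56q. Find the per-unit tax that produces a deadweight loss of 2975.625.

Competitive equilibrium: 154.8 − 0.24q = 40.125 + 0.56q → q* = 143.3438, p* = 120.3975.
A tax t gives Δq = t/0.8 and wedge t, so DWL = t²/1.6.
t²/1.6 = 2975.625 → t² = 4761 → t = 69.

69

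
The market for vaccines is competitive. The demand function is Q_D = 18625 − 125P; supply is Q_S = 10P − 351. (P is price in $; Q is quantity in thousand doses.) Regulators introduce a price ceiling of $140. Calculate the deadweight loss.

In inverse form: demand P = 149 − 0.008Q, supply P = 35.1 + 0.1Q.
Competitive equilibrium: 149 − 0.008Q = 35.1 + 0.1Q → Q* = 1054.6296, P* = 140.563.
At the ceiling P = 140, quantity supplied = (140 − 35.1)/0.1 = 1049.
Willingness to pay at Q' = 1049: 149 − 0.008·1049 = 140.608.
ΔQ = 1054.6296 − 1049 = 5.6296; wedge = 140.608 − 140 = 0.608.
The triangle = ½ × 5.6296 × 0.608 = $1.71 thousand.

$1.71 thousand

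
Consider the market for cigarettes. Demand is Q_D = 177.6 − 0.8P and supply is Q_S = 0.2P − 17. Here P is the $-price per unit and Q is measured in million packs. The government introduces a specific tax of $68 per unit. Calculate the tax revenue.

$750.72 million

In inverse form: demand P = 222 − 1.25Q, supply P = 85 + 5Q.
Competitive equilibrium: 222 − 1.25Q = 85 + 5Q → Q* = 21.92, P* = 194.6.
With the tax, the buyer price exceeds the seller price by 68: (222 − 1.25Q) − (85 + 5Q) = 68 → Q' = 11.04.
Tax revenue = 68 × 11.04 = $750.72 million.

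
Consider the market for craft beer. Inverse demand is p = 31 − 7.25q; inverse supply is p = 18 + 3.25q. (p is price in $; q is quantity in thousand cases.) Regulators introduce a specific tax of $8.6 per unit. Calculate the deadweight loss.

Competitive equilibrium: 31 − 7.25q = 18 + 3.25q → q* = 1.2381, p* = 22.0238.
With the tax, the buyer price exceeds the seller price by 8.6: (31 − 7.25q) − (18 + 3.25q) = 8.6 → q' = 0.419.
Δq = 1.2381 − 0.419 = 0.8191; the wedge equals the tax, 8.6.
DWL = ½ × 0.8191 × 8.6 = $3.52 thousand.

$3.52 thousand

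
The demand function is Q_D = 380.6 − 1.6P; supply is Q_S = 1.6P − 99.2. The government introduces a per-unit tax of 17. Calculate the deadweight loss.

In inverse form: demand P = 237.875 − 0.625Q, supply P = 62 + 0.625Q.
Competitive equilibrium: 237.875 − 0.625Q = 62 + 0.625Q → Q* = 140.7, P* = 149.9375.
With the tax, the buyer price exceeds the seller price by 17: (237.875 − 0.625Q) − (62 + 0.625Q) = 17 → Q' = 127.1.
ΔQ = 140.7 − 127.1 = 13.6; the wedge equals the tax, 17.
Deadweight loss = ½ × 13.6 × 17 = 115.60.

115.60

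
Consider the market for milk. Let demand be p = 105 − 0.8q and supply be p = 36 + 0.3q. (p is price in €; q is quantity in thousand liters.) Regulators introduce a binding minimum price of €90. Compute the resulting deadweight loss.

€1063.70 thousand

Competitive equilibrium: 105 − 0.8q = 36 + 0.3q → q* = 62.7273, p* = 54.8182.
At the floor p = 90, quantity demanded = (105 − 90)/0.8 = 18.75.
Sellers' marginal cost at q' = 18.75: 36 + 0.3·18.75 = 41.625.
Δq = 62.7273 − 18.75 = 43.9773; wedge = 90 − 41.625 = 48.375.
Deadweight loss = ½ × 43.9773 × 48.375 = €1063.70 thousand.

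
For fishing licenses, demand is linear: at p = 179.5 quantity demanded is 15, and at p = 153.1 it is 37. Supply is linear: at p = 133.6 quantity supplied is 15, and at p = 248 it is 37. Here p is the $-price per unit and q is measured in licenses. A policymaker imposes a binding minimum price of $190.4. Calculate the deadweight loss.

Demand slope = (153.1 − 179.5)/(37 − 15) = −1.2, so p = 197.5 − 1.2q.
Supply slope = (248 − 133.6)/(37 − 15) = 5.2, so p = 55.6 + 5.2q.
Competitive equilibrium: 197.5 − 1.2q = 55.6 + 5.2q → q* = 22.1719, p* = 170.8938.
At the floor p = 190.4, quantity demanded = (197.5 − 190.4)/1.2 = 5.9167.
Sellers' marginal cost at q' = 5.9167: 55.6 + 5.2·5.9167 = 86.3668.
Δq = 22.1719 − 5.9167 = 16.2552; wedge = 190.4 − 86.3668 = 104.0332.
Deadweight loss = ½ × 16.2552 × 104.0332 = $845.54.

$845.54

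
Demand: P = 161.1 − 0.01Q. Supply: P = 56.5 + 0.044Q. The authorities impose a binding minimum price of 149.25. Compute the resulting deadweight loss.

15270.11

Competitive equilibrium: 161.1 − 0.01Q = 56.5 + 0.044Q → Q* = 1937.037, P* = 141.7296.
At the floor P = 149.25, quantity demanded = (161.1 − 149.25)/0.01 = 1185.
Sellers' marginal cost at Q' = 1185: 56.5 + 0.044·1185 = 108.64.
ΔQ = 1937.037 − 1185 = 752.037; wedge = 149.25 − 108.64 = 40.61.
DWL = ½ × 752.037 × 40.61 = 15270.11.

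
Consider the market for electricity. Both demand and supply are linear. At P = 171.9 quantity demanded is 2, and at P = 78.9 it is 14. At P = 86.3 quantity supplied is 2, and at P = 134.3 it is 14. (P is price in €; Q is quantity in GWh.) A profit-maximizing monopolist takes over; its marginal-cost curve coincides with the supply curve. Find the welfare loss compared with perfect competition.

Demand slope = (78.9 − 171.9)/(14 − 2) = −7.75, so P = 187.4 − 7.75Q.
Supply slope = (134.3 − 86.3)/(14 − 2) = 4, so P = 78.3 + 4Q.
Competitive equilibrium: 187.4 − 7.75Q = 78.3 + 4Q → Q* = 9.2851, P* = 115.4404.
Marginal revenue: MR = 187.4 − 15.5Q. Set MR = MC: 187.4 − 15.5Q = 78.3 + 4Q → Q_m = 5.5949.
Price P_m = 187.4 − 7.75·5.5949 = 144.0395; MC(Q_m) = 78.3 + 4·5.5949 = 100.6796.
Competitive Q* = 9.2851, so ΔQ = 3.6902; wedge = 144.0395 − 100.6796 = 43.3599.
The triangle = ½ × 3.6902 × 43.3599 = €80.

€80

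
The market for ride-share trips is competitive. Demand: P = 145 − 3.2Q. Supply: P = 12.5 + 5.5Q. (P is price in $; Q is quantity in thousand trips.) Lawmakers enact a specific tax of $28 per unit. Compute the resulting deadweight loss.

$45.06 thousand

Competitive equilibrium: 145 − 3.2Q = 12.5 + 5.5Q → Q* = 15.2299, P* = 96.2644.
With the tax, the buyer price exceeds the seller price by 28: (145 − 3.2Q) − (12.5 + 5.5Q) = 28 → Q' = 12.0115.
ΔQ = 15.2299 − 12.0115 = 3.2184; the wedge equals the tax, 28.
Deadweight loss = ½ × 3.2184 × 28 = $45.06 thousand.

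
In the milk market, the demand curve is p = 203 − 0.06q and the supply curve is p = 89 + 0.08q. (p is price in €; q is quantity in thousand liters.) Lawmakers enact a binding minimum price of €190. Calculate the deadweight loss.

€25000.40 thousand

Competitive equilibrium: 203 − 0.06q = 89 + 0.08q → q* = 814.2857, p* = 154.1429.
At the floor p = 190, quantity demanded = (203 − 190)/0.06 = 216.6667.
Sellers' marginal cost at q' = 216.6667: 89 + 0.08·216.6667 = 106.3333.
Δq = 814.2857 − 216.6667 = 597.619; wedge = 190 − 106.3333 = 83.6667.
DWL = ½ × 597.619 × 83.6667 = €25000.40 thousand.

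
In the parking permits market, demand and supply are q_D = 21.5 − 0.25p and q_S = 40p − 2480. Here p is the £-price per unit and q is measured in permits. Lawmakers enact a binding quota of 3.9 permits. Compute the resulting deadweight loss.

In inverse form: demand p = 86 − 4q, supply p = 62 + 0.025q.
Competitive equilibrium: 86 − 4q = 62 + 0.025q → q* = 5.9627, p* = 62.1491.
At q = 3.9: demand price = 86 − 4·3.9 = 70.4; supply price = 62 + 0.025·3.9 = 62.0975.
Δq = 5.9627 − 3.9 = 2.0627; wedge = 70.4 − 62.0975 = 8.3025.
The triangle = ½ × 2.0627 × 8.3025 = £8.56.

£8.56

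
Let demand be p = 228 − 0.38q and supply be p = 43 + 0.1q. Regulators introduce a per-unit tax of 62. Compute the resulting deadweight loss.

4004.17

Competitive equilibrium: 228 − 0.38q = 43 + 0.1q → q* = 385.4167, p* = 81.5417.
With the tax, the buyer price exceeds the seller price by 62: (228 − 0.38q) − (43 + 0.1q) = 62 → q' = 256.25.
Δq = 385.4167 − 256.25 = 129.1667; the wedge equals the tax, 62.
DWL = ½ × 129.1667 × 62 = 4004.17.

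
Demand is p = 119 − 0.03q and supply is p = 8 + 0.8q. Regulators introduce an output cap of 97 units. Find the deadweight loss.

560.02

Competitive equilibrium: 119 − 0.03q = 8 + 0.8q → q* = 133.7349, p* = 114.988.
At q = 97: demand price = 119 − 0.03·97 = 116.09; supply price = 8 + 0.8·97 = 85.6.
Δq = 133.7349 − 97 = 36.7349; wedge = 116.09 − 85.6 = 30.49.
Welfare loss = ½ × 36.7349 × 30.49 = 560.02.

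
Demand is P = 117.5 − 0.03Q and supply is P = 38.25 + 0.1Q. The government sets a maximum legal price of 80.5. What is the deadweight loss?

Competitive equilibrium: 117.5 − 0.03Q = 38.25 + 0.1Q → Q* = 609.6154, P* = 99.2115.
At the ceiling P = 80.5, quantity supplied = (80.5 − 38.25)/0.1 = 422.5.
Willingness to pay at Q' = 422.5: 117.5 − 0.03·422.5 = 104.825.
ΔQ = 609.6154 − 422.5 = 187.1154; wedge = 104.825 − 80.5 = 24.325.
Welfare loss = ½ × 187.1154 × 24.325 = 2275.79.

2275.79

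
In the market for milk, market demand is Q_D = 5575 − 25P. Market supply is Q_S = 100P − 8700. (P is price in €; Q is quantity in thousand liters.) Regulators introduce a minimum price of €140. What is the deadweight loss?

In inverse form: demand P = 223 − 0.04Q, supply P = 87 + 0.01Q.
Competitive equilibrium: 223 − 0.04Q = 87 + 0.01Q → Q* = 2720, P* = 114.2.
At the floor P = 140, quantity demanded = (223 − 140)/0.04 = 2075.
Sellers' marginal cost at Q' = 2075: 87 + 0.01·2075 = 107.75.
ΔQ = 2720 − 2075 = 645; wedge = 140 − 107.75 = 32.25.
DWL = ½ × 645 × 32.25 = €10400.625 thousand.

€10400.625 thousand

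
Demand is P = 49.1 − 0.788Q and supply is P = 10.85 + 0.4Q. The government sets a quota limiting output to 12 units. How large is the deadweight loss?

Competitive equilibrium: 49.1 − 0.788Q = 10.85 + 0.4Q → Q* = 32.197, P* = 23.7288.
At Q = 12: demand price = 49.1 − 0.788·12 = 39.644; supply price = 10.85 + 0.4·12 = 15.65.
ΔQ = 32.197 − 12 = 20.197; wedge = 39.644 − 15.65 = 23.994.
Deadweight loss = ½ × 20.197 × 23.994 = 242.30.

242.30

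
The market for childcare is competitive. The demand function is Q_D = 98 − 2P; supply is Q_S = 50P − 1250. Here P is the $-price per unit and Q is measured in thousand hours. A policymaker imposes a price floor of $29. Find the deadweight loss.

In inverse form: demand P = 49 − 0.5Q, supply P = 25 + 0.02Q.
Competitive equilibrium: 49 − 0.5Q = 25 + 0.02Q → Q* = 46.1538, P* = 25.9231.
At the floor P = 29, quantity demanded = (49 − 29)/0.5 = 40.
Sellers' marginal cost at Q' = 40: 25 + 0.02·40 = 25.8.
ΔQ = 46.1538 − 40 = 6.1538; wedge = 29 − 25.8 = 3.2.
The triangle = ½ × 6.1538 × 3.2 = $9.85 thousand.

$9.85 thousand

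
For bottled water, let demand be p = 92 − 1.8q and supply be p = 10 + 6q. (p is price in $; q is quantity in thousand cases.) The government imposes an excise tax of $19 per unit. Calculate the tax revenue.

$153.46 thousand

Competitive equilibrium: 92 − 1.8q = 10 + 6q → q* = 10.5128, p* = 73.0769.
With the tax, the buyer price exceeds the seller price by 19: (92 − 1.8q) − (10 + 6q) = 19 → q' = 8.0769.
Tax revenue = 19 × 8.0769 = $153.46 thousand.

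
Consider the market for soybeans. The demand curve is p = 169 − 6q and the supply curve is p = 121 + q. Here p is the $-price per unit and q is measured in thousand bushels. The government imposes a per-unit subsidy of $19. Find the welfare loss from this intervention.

Competitive equilibrium: 169 − 6q = 121 + q → q* = 6.8571, p* = 127.8571.
The subsidy lowers effective supply by 19: p = 102 + q.
New quantity: 169 − 6q = 102 + q → q' = 9.5714.
Overproduction Δq = 9.5714 − 6.8571 = 2.7143; wedge = subsidy = 19.
The triangle = ½ × 2.7143 × 19 = $25.79 thousand.

$25.79 thousand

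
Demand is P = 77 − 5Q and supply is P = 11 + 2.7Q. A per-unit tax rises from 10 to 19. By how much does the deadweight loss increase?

16.95

Competitive equilibrium: 77 − 5Q = 11 + 2.7Q → Q* = 8.5714, P* = 34.1429.
For a per-unit tax t: ΔQ = t/7.7, so DWL = ½·t·(t/7.7) = t²/15.4.
At t = 10: DWL = 6.494. At t = 19: DWL = 23.442.
Increase = 23.442 − 6.494 = 16.95.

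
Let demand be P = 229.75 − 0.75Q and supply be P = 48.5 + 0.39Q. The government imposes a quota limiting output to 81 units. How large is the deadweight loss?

3467.10

Competitive equilibrium: 229.75 − 0.75Q = 48.5 + 0.39Q → Q* = 158.9912, P* = 110.5066.
At Q = 81: demand price = 229.75 − 0.75·81 = 169; supply price = 48.5 + 0.39·81 = 80.09.
ΔQ = 158.9912 − 81 = 77.9912; wedge = 169 − 80.09 = 88.91.
Welfare loss = ½ × 77.9912 × 88.91 = 3467.10.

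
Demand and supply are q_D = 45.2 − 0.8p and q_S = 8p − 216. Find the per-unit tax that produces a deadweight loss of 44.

11

In inverse form: demand p = 56.5 − 1.25q, supply p = 27 + 0.125q.
Competitive equilibrium: 56.5 − 1.25q = 27 + 0.125q → q* = 21.4545, p* = 29.6818.
A tax t gives Δq = t/1.375 and wedge t, so DWL = t²/2.75.
t²/2.75 = 44 → t² = 121 → t = 11.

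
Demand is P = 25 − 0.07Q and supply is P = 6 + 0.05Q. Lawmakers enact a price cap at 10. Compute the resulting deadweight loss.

368.17

Competitive equilibrium: 25 − 0.07Q = 6 + 0.05Q → Q* = 158.3333, P* = 13.9167.
At the ceiling P = 10, quantity supplied = (10 − 6)/0.05 = 80.
Willingness to pay at Q' = 80: 25 − 0.07·80 = 19.4.
ΔQ = 158.3333 − 80 = 78.3333; wedge = 19.4 − 10 = 9.4.
Welfare loss = ½ × 78.3333 × 9.4 = 368.17.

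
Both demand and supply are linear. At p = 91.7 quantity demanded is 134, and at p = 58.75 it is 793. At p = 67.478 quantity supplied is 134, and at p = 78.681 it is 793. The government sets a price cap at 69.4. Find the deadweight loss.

Demand slope = (58.75 − 91.7)/(793 − 134) = −0.05, so p = 98.4 − 0.05q.
Supply slope = (78.681 − 67.478)/(793 − 134) = 0.017, so p = 65.2 + 0.017q.
Competitive equilibrium: 98.4 − 0.05q = 65.2 + 0.017q → q* = 495.52239, p* = 73.62388.
At the ceiling p = 69.4, quantity supplied = (69.4 − 65.2)/0.017 = 247.05882.
Willingness to pay at q' = 247.05882: 98.4 − 0.05·247.05882 = 86.04706.
Δq = 495.52239 − 247.05882 = 248.46357; wedge = 86.04706 − 69.4 = 16.64706.
The triangle = ½ × 248.46357 × 16.64706 = 2068.09.

2068.09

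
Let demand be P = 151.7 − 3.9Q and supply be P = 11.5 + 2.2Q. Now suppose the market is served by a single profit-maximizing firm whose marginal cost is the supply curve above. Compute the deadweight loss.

245.06

Competitive equilibrium: 151.7 − 3.9Q = 11.5 + 2.2Q → Q* = 22.9836, P* = 62.0639.
Marginal revenue: MR = 151.7 − 7.8Q. Set MR = MC: 151.7 − 7.8Q = 11.5 + 2.2Q → Q_m = 14.02.
Price P_m = 151.7 − 3.9·14.02 = 97.022; MC(Q_m) = 11.5 + 2.2·14.02 = 42.344.
Competitive Q* = 22.9836, so ΔQ = 8.9636; wedge = 97.022 − 42.344 = 54.678.
DWL = ½ × 8.9636 × 54.678 = 245.06.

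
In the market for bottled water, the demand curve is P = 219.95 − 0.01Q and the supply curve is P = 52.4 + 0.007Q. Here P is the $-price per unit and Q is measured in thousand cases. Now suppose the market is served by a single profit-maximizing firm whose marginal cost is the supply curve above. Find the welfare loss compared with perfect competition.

Competitive equilibrium: 219.95 − 0.01Q = 52.4 + 0.007Q → Q* = 9855.882353, P* = 121.391176.
Marginal revenue: MR = 219.95 − 0.02Q. Set MR = MC: 219.95 − 0.02Q = 52.4 + 0.007Q → Q_m = 6205.555556.
Price P_m = 219.95 − 0.01·6205.555556 = 157.894444; MC(Q_m) = 52.4 + 0.007·6205.555556 = 95.838889.
Competitive Q* = 9855.882353, so ΔQ = 3650.326797; wedge = 157.894444 − 95.838889 = 62.055555.
The triangle = ½ × 3650.326797 × 62.055555 = $113261.53 thousand.

$113261.53 thousand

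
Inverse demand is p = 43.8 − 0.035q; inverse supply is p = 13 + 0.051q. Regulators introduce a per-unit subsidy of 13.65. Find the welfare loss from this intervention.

1083.27

Competitive equilibrium: 43.8 − 0.035q = 13 + 0.051q → q* = 358.1395, p* = 31.2651.
The subsidy lowers effective supply by 13.65: p = 0.051q − 0.65.
New quantity: 43.8 − 0.035q = 0.051q − 0.65 → q' = 516.8605.
Overproduction Δq = 516.8605 − 358.1395 = 158.721; wedge = subsidy = 13.65.
Welfare loss = ½ × 158.721 × 13.65 = 1083.27.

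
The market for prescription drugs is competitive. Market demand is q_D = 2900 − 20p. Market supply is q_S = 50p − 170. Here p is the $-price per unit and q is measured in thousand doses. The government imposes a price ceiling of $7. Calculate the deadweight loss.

$118864.29 thousand

In inverse form: demand p = 145 − 0.05q, supply p = 3.4 + 0.02q.
Competitive equilibrium: 145 − 0.05q = 3.4 + 0.02q → q* = 2022.85714, p* = 43.85714.
At the ceiling p = 7, quantity supplied = (7 − 3.4)/0.02 = 180.
Willingness to pay at q' = 180: 145 − 0.05·180 = 136.
Δq = 2022.85714 − 180 = 1842.85714; wedge = 136 − 7 = 129.
The triangle = ½ × 1842.85714 × 129 = $118864.29 thousand.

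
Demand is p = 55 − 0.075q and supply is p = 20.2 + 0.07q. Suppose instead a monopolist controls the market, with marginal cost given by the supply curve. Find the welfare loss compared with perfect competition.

Competitive equilibrium: 55 − 0.075q = 20.2 + 0.07q → q* = 240, p* = 37.
Marginal revenue: MR = 55 − 0.15q. Set MR = MC: 55 − 0.15q = 20.2 + 0.07q → q_m = 158.1818.
Price p_m = 55 − 0.075·158.1818 = 43.1364; MC(q_m) = 20.2 + 0.07·158.1818 = 31.2727.
Competitive q* = 240, so Δq = 81.8182; wedge = 43.1364 − 31.2727 = 11.8637.
Deadweight loss = ½ × 81.8182 × 11.8637 = 485.33.

485.33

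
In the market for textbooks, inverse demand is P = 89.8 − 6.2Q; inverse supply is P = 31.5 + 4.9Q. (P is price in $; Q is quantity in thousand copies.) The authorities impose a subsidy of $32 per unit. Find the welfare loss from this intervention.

$46.13 thousand

Competitive equilibrium: 89.8 − 6.2Q = 31.5 + 4.9Q → Q* = 5.25225, P* = 57.23604.
The subsidy lowers effective supply by 32: P = 4.9Q − 0.5.
New quantity: 89.8 − 6.2Q = 4.9Q − 0.5 → Q' = 8.13514.
Overproduction ΔQ = 8.13514 − 5.25225 = 2.88289; wedge = subsidy = 32.
Deadweight loss = ½ × 2.88289 × 32 = $46.13 thousand.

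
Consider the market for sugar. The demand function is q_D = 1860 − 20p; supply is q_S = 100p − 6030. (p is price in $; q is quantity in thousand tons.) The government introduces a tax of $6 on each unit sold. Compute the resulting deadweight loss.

In inverse form: demand p = 93 − 0.05q, supply p = 60.3 + 0.01q.
Competitive equilibrium: 93 − 0.05q = 60.3 + 0.01q → q* = 545, p* = 65.75.
With the tax, the buyer price exceeds the seller price by 6: (93 − 0.05q) − (60.3 + 0.01q) = 6 → q' = 445.
Δq = 545 − 445 = 100; the wedge equals the tax, 6.
DWL = ½ × 100 × 6 = $300 thousand.

$300 thousand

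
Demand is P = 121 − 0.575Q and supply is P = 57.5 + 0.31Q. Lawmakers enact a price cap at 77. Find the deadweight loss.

Competitive equilibrium: 121 − 0.575Q = 57.5 + 0.31Q → Q* = 71.7514, P* = 79.7429.
At the ceiling P = 77, quantity supplied = (77 − 57.5)/0.31 = 62.9032.
Willingness to pay at Q' = 62.9032: 121 − 0.575·62.9032 = 84.8307.
ΔQ = 71.7514 − 62.9032 = 8.8482; wedge = 84.8307 − 77 = 7.8307.
Welfare loss = ½ × 8.8482 × 7.8307 = 34.64.

34.64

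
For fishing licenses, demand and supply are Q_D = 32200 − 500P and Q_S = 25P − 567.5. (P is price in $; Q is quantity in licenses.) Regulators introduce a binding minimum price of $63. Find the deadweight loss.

In inverse form: demand P = 64.4 − 0.002Q, supply P = 22.7 + 0.04Q.
Competitive equilibrium: 64.4 − 0.002Q = 22.7 + 0.04Q → Q* = 992.8571, P* = 62.4143.
At the floor P = 63, quantity demanded = (64.4 − 63)/0.002 = 700.
Sellers' marginal cost at Q' = 700: 22.7 + 0.04·700 = 50.7.
ΔQ = 992.8571 − 700 = 292.8571; wedge = 63 − 50.7 = 12.3.
Deadweight loss = ½ × 292.8571 × 12.3 = $1801.07.

$1801.07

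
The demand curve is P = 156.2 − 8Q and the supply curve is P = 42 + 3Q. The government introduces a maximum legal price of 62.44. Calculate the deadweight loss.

Competitive equilibrium: 156.2 − 8Q = 42 + 3Q → Q* = 10.3818, P* = 73.1455.
At the ceiling P = 62.44, quantity supplied = (62.44 − 42)/3 = 6.8133.
Willingness to pay at Q' = 6.8133: 156.2 − 8·6.8133 = 101.6936.
ΔQ = 10.3818 − 6.8133 = 3.5685; wedge = 101.6936 − 62.44 = 39.2536.
Welfare loss = ½ × 3.5685 × 39.2536 = 70.04.

70.04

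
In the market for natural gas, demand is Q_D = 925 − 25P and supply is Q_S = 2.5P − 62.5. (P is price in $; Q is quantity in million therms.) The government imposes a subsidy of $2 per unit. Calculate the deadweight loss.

In inverse form: demand P = 37 − 0.04Q, supply P = 25 + 0.4Q.
Competitive equilibrium: 37 − 0.04Q = 25 + 0.4Q → Q* = 27.2727, P* = 35.9091.
The subsidy lowers effective supply by 2: P = 23 + 0.4Q.
New quantity: 37 − 0.04Q = 23 + 0.4Q → Q' = 31.8182.
Overproduction ΔQ = 31.8182 − 27.2727 = 4.5455; wedge = subsidy = 2.
The triangle = ½ × 4.5455 × 2 = $4.55 million.

$4.55 million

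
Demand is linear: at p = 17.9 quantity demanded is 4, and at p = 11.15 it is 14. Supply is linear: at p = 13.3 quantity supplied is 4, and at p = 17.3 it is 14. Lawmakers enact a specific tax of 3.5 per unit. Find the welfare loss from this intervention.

Demand slope = (11.15 − 17.9)/(14 − 4) = −0.675, so p = 20.6 − 0.675q.
Supply slope = (17.3 − 13.3)/(14 − 4) = 0.4, so p = 11.7 + 0.4q.
Competitive equilibrium: 20.6 − 0.675q = 11.7 + 0.4q → q* = 8.2791, p* = 15.0116.
With the tax, the buyer price exceeds the seller price by 3.5: (20.6 − 0.675q) − (11.7 + 0.4q) = 3.5 → q' = 5.0233.
Δq = 8.2791 − 5.0233 = 3.2558; the wedge equals the tax, 3.5.
DWL = ½ × 3.2558 × 3.5 = 5.70.

5.70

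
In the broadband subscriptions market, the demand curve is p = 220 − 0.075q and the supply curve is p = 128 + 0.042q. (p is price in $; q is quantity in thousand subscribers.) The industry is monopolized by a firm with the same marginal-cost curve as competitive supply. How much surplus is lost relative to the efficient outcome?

Competitive equilibrium: 220 − 0.075q = 128 + 0.042q → q* = 786.3248, p* = 161.0256.
Marginal revenue: MR = 220 − 0.15q. Set MR = MC: 220 − 0.15q = 128 + 0.042q → q_m = 479.1667.
Price p_m = 220 − 0.075·479.1667 = 184.0625; MC(q_m) = 128 + 0.042·479.1667 = 148.125.
Competitive q* = 786.3248, so Δq = 307.1581; wedge = 184.0625 − 148.125 = 35.9375.
DWL = ½ × 307.1581 × 35.9375 = $5519.25 thousand.

$5519.25 thousand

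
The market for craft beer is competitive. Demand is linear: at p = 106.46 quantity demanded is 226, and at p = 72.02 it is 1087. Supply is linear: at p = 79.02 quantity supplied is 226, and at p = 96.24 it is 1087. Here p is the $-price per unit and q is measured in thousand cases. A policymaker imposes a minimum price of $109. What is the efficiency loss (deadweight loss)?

$8138.02 thousand

Demand slope = (72.02 − 106.46)/(1087 − 226) = −0.04, so p = 115.5 − 0.04q.
Supply slope = (96.24 − 79.02)/(1087 − 226) = 0.02, so p = 74.5 + 0.02q.
Competitive equilibrium: 115.5 − 0.04q = 74.5 + 0.02q → q* = 683.3333, p* = 88.1667.
At the floor p = 109, quantity demanded = (115.5 − 109)/0.04 = 162.5.
Sellers' marginal cost at q' = 162.5: 74.5 + 0.02·162.5 = 77.75.
Δq = 683.3333 − 162.5 = 520.8333; wedge = 109 − 77.75 = 31.25.
DWL = ½ × 520.8333 × 31.25 = $8138.02 thousand.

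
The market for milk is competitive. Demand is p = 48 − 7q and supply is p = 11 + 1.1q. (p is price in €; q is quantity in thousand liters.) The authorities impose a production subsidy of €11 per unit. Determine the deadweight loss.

€7.47 thousand

Competitive equilibrium: 48 − 7q = 11 + 1.1q → q* = 4.5679, p* = 16.0247.
The subsidy lowers effective supply by 11: p = 0 + 1.1q.
New quantity: 48 − 7q = 0 + 1.1q → q' = 5.9259.
Overproduction Δq = 5.9259 − 4.5679 = 1.358; wedge = subsidy = 11.
The triangle = ½ × 1.358 × 11 = €7.47 thousand.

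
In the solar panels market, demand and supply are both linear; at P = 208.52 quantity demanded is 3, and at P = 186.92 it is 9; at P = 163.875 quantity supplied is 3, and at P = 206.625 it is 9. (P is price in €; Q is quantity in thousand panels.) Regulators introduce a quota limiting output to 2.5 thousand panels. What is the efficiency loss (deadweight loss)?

€116.59 thousand

Demand slope = (186.92 − 208.52)/(9 − 3) = −3.6, so P = 219.32 − 3.6Q.
Supply slope = (206.625 − 163.875)/(9 − 3) = 7.125, so P = 142.5 + 7.125Q.
Competitive equilibrium: 219.32 − 3.6Q = 142.5 + 7.125Q → Q* = 7.162704, P* = 193.534266.
At Q = 2.5: demand price = 219.32 − 3.6·2.5 = 210.32; supply price = 142.5 + 7.125·2.5 = 160.3125.
ΔQ = 7.162704 − 2.5 = 4.662704; wedge = 210.32 − 160.3125 = 50.0075.
The triangle = ½ × 4.662704 × 50.0075 = €116.59 thousand.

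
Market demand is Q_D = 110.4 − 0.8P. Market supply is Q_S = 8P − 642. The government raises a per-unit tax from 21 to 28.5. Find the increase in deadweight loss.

In inverse form: demand P = 138 − 1.25Q, supply P = 80.25 + 0.125Q.
Competitive equilibrium: 138 − 1.25Q = 80.25 + 0.125Q → Q* = 42, P* = 85.5.
For a per-unit tax t: ΔQ = t/1.375, so DWL = ½·t·(t/1.375) = t²/2.75.
At t = 21: DWL = 160.364. At t = 28.5: DWL = 295.364.
Increase = 295.364 − 160.364 = 135.

135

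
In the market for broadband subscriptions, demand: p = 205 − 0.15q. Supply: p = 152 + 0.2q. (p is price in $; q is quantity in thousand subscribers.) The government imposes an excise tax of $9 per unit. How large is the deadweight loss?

$115.71 thousand

Competitive equilibrium: 205 − 0.15q = 152 + 0.2q → q* = 151.4286, p* = 182.2857.
With the tax, the buyer price exceeds the seller price by 9: (205 − 0.15q) − (152 + 0.2q) = 9 → q' = 125.7143.
Δq = 151.4286 − 125.7143 = 25.7143; the wedge equals the tax, 9.
Deadweight loss = ½ × 25.7143 × 9 = $115.71 thousand.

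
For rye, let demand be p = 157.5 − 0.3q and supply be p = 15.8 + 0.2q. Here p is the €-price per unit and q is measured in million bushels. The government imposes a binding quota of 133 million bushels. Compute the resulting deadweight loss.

Competitive equilibrium: 157.5 − 0.3q = 15.8 + 0.2q → q* = 283.4, p* = 72.48.
At q = 133: demand price = 157.5 − 0.3·133 = 117.6; supply price = 15.8 + 0.2·133 = 42.4.
Δq = 283.4 − 133 = 150.4; wedge = 117.6 − 42.4 = 75.2.
Welfare loss = ½ × 150.4 × 75.2 = €5655.04 million.

€5655.04 million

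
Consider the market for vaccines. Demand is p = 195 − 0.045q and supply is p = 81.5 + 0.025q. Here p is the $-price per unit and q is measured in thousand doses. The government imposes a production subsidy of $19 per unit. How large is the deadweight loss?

$2578.57 thousand

Competitive equilibrium: 195 − 0.045q = 81.5 + 0.025q → q* = 1621.4286, p* = 122.0357.
The subsidy lowers effective supply by 19: p = 62.5 + 0.025q.
New quantity: 195 − 0.045q = 62.5 + 0.025q → q' = 1892.8571.
Overproduction Δq = 1892.8571 − 1621.4286 = 271.4285; wedge = subsidy = 19.
Deadweight loss = ½ × 271.4285 × 19 = $2578.57 thousand.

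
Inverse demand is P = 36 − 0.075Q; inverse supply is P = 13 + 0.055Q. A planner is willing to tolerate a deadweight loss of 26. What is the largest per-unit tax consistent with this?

2.6

Competitive equilibrium: 36 − 0.075Q = 13 + 0.055Q → Q* = 176.9231, P* = 22.7308.
A tax t gives ΔQ = t/0.13 and wedge t, so DWL = t²/0.26.
t²/0.26 = 26 → t² = 6.76 → t = 2.6.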